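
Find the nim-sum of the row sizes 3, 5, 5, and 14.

Nim-sum: 3 ^ 5 ^ 5 ^ 14 = 13.

13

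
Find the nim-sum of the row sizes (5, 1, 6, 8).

10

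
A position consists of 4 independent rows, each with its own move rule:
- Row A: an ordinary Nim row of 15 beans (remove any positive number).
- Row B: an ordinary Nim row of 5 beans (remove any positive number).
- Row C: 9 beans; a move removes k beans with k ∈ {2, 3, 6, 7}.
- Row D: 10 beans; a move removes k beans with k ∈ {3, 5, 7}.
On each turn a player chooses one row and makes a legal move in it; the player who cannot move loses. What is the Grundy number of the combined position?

10

Row A is a plain Nim row of size 15, so its Grundy value is 15.
Row B is a plain Nim row of size 5, so its Grundy value is 5.
Grundy values for row C (subtraction set {2, 3, 6, 7}):
k:     0  1  2  3  4  5  6  7  8  9
g(k):  0  0  1  1  2  0  3  1  2  0
So g(9) = 0.
Grundy values for row D (subtraction set {3, 5, 7}):
g(0) = mex{} = 0
g(1) = mex{} = 0
g(2) = mex{} = 0
g(3) = mex{0} = 1
g(4) = mex{0} = 1
g(5) = mex{0} = 1
g(6) = mex{0,1} = 2
g(7) = mex{0,1} = 2
g(8) = mex{0,1} = 2
g(9) = mex{0,1,2} = 3
g(10) = mex{1,2} = 0
So g(10) = 0.
The value of a disjunctive sum is the nim-sum of the parts.
Combined value = 15 ⊕ 5 ⊕ 0 ⊕ 0 = 10.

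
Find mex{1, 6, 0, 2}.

3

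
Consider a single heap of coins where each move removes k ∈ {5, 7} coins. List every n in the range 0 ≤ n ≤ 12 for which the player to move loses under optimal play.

0, 1, 2, 3, 4, 12

Compute g(0), g(1), … for moves {5, 7}:
k:     0  1  2  3  4  5  6  7  8  9 10 11 12
g(k):  0  0  0  0  0  1  1  1  1  1  2  2  0
The P-positions (g = 0) in 0..12 are 0, 1, 2, 3, 4, 12.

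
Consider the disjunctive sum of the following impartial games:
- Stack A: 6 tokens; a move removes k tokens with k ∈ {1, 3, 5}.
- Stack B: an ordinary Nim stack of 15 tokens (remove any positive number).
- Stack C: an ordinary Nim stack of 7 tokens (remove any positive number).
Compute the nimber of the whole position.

8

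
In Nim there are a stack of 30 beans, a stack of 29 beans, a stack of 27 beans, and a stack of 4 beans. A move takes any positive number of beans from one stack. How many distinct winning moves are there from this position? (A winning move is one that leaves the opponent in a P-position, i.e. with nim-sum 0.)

3

Compute the nim-sum pairwise:
30 ⊕ 29 = 3
3 ⊕ 27 = 24
24 ⊕ 4 = 28
The overall nim-sum is X = 28. A stack of size p has a winning move iff p XOR X < p (reduce it to p XOR X).
  30: 30 XOR 28 = 2 < 30 — winning move (to 2).
  29: 29 XOR 28 = 1 < 29 — winning move (to 1).
  27: 27 XOR 28 = 7 < 27 — winning move (to 7).
  4: 4 XOR 28 = 24 ≥ 4 — no move.
That gives 3 winning moves.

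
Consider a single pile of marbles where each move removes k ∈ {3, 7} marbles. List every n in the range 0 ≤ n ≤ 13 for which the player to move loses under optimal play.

0, 1, 2, 6, 10, 11, 12

Build the Grundy sequence with g(k) = mex{g(k−s) : s ∈ {3, 7}, s ≤ k}:
g(0) = mex{} = 0
g(1) = mex{} = 0
g(2) = mex{} = 0
g(3) = mex{0} = 1
g(4) = mex{0} = 1
g(5) = mex{0} = 1
g(6) = mex{1} = 0
g(7) = mex{0,1} = 2
g(8) = mex{0,1} = 2
g(9) = mex{0} = 1
g(10) = mex{1,2} = 0
g(11) = mex{1,2} = 0
g(12) = mex{1} = 0
g(13) = mex{0} = 1
The P-positions (g = 0) in 0..13 are 0, 1, 2, 6, 10, 11, 12.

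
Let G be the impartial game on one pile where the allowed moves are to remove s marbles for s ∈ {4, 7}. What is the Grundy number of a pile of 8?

Grundy values for subtraction set {4, 7}:
k:     0  1  2  3  4  5  6  7  8
g(k):  0  0  0  0  1  1  1  1  2
So g(8) = 2.

2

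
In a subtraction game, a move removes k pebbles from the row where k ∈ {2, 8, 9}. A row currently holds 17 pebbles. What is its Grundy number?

Compute g(0), g(1), … for moves {2, 8, 9}:
k:     0  1  2  3  4  5  6  7  8  9 10 11 12 13 14 15 16 17
g(k):  0  0  1  1  0  0  1  1  2  2  3  0  2  1  3  0  0  1
So g(17) = 1.

1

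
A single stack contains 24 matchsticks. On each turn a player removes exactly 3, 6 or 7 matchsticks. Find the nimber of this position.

1

Grundy values for subtraction set {3, 6, 7}:
k:     0  1  2  3  4  5  6  7  8  9 10 11 12 13 14 15 16 17 18 19 20 21 22 23 24
g(k):  0  0  0  1  1  1  2  2  2  3  0  0  0  1  1  1  2  2  2  3  0  0  0  1  1
So g(24) = 1.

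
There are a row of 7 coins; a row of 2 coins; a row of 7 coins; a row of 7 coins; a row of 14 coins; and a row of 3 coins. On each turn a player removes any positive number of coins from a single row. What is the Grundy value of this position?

8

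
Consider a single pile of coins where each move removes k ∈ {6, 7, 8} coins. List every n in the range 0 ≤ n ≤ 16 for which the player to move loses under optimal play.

0, 1, 2, 3, 4, 5, 14, 15, 16

Build the Grundy sequence with g(k) = mex{g(k−s) : s ∈ {6, 7, 8}, s ≤ k}:
k:     0  1  2  3  4  5  6  7  8  9 10 11 12 13 14 15 16
g(k):  0  0  0  0  0  0  1  1  1  1  1  1  2  2  0  0  0
The P-positions (g = 0) in 0..16 are 0, 1, 2, 3, 4, 5, 14, 15, 16.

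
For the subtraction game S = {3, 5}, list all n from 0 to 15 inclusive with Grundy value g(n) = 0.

Grundy values for subtraction set {3, 5}:
k:     0  1  2  3  4  5  6  7  8  9 10 11 12 13 14 15
g(k):  0  0  0  1  1  1  2  2  0  0  0  1  1  1  2  2
The P-positions (g = 0) in 0..15 are 0, 1, 2, 8, 9, 10.

0, 1, 2, 8, 9, 10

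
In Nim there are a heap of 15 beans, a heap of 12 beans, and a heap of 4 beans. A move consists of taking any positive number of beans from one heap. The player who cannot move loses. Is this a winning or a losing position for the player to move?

Nim-sum: 15 ⊕ 12 ⊕ 4 = 7.
The nim-sum is 7 ≠ 0, so this is an N-position: the player to move can win.

Winning position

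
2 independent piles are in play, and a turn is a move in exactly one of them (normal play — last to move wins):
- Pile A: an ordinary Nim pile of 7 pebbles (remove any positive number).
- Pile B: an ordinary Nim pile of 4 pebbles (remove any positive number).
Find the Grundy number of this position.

Pile A is a plain Nim pile of size 7, so its Grundy value is 7.
Pile B is a plain Nim pile of size 4, so its Grundy value is 4.
The value of a disjunctive sum is the nim-sum of the parts.
Combined value = 7 ⊕ 4 = 3.

3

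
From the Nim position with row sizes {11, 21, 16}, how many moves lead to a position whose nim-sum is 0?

Nim-sum: 11 XOR 21 XOR 16 = 14.
The overall nim-sum is X = 14. A row of size p has a winning move iff p XOR X < p (reduce it to p XOR X).
  11: 11 XOR 14 = 5 < 11 — winning move (to 5).
  21: 21 XOR 14 = 27 ≥ 21 — no move.
  16: 16 XOR 14 = 30 ≥ 16 — no move.
That gives 1 winning move.

1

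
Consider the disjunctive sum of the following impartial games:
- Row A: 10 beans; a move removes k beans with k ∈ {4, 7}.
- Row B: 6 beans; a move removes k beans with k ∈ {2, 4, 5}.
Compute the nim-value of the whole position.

For row A, compute g(0), g(1), … with moves {4, 7}:
k:     0  1  2  3  4  5  6  7  8  9 10
g(k):  0  0  0  0  1  1  1  1  2  2  2
So g(10) = 2.
For row B, compute g(0), g(1), … with moves {2, 4, 5}:
g(0) = mex{} = 0
g(1) = mex{} = 0
g(2) = mex{0} = 1
g(3) = mex{0} = 1
g(4) = mex{0,1} = 2
g(5) = mex{0,1} = 2
g(6) = mex{0,1,2} = 3
So g(6) = 3.
The value of a disjunctive sum is the nim-sum of the parts.
Combined value = 2 ⊕ 3 = 1.

1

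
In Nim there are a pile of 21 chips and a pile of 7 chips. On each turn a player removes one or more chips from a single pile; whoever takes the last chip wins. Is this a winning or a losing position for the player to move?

Nim-sum: 21 ^ 7 = 18.
The nim-sum is 18 ≠ 0, so this is an N-position: the player to move can win.

Winning position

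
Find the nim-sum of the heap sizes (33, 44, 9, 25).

Compute the nim-sum pairwise:
33 ^ 44 = 13
13 ^ 9 = 4
4 ^ 25 = 29

29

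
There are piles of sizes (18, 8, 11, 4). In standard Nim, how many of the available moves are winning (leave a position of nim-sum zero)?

Write each in binary and XOR column by column:
  10010  (18)
  01000  (8)
  01011  (11)
  00100  (4)
  -----
  10101  (21)
The overall nim-sum is X = 21. A pile of size p has a winning move iff p XOR X < p (reduce it to p XOR X).
  18: 18 XOR 21 = 7 < 18 — winning move (to 7).
  8: 8 XOR 21 = 29 ≥ 8 — no move.
  11: 11 XOR 21 = 30 ≥ 11 — no move.
  4: 4 XOR 21 = 17 ≥ 4 — no move.
That gives 1 winning move.

1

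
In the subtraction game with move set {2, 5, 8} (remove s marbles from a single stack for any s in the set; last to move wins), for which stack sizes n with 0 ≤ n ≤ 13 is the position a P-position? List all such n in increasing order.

0, 1, 4, 7, 10, 11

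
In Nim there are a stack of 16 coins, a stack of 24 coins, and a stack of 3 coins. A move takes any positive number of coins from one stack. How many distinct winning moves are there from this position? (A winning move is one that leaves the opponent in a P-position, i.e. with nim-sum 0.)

Compute the nim-sum pairwise:
16 ^ 24 = 8
8 ^ 3 = 11
The overall nim-sum is X = 11. A stack of size p has a winning move iff p XOR X < p (reduce it to p XOR X).
  16: 16 XOR 11 = 27 ≥ 16 — no move.
  24: 24 XOR 11 = 19 < 24 — winning move (to 19).
  3: 3 XOR 11 = 8 ≥ 3 — no move.
That gives 1 winning move.

1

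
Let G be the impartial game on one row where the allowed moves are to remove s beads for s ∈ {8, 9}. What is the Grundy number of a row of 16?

2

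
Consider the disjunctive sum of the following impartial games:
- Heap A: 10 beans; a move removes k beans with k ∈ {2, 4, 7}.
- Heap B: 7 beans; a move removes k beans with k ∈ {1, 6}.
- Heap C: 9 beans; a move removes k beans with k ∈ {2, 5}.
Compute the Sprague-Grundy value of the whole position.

Build the Grundy sequence for heap A with g(k) = mex{g(k−s) : s ∈ {2, 4, 7}, s ≤ k}:
k:     0  1  2  3  4  5  6  7  8  9 10
g(k):  0  0  1  1  2  2  0  3  1  0  2
So g(10) = 2.
Grundy values for heap B (subtraction set {1, 6}):
k:     0  1  2  3  4  5  6  7
g(k):  0  1  0  1  0  1  2  0
So g(7) = 0.
Grundy values for heap C (subtraction set {2, 5}):
g(0) = mex{} = 0
g(1) = mex{} = 0
g(2) = mex{0} = 1
g(3) = mex{0} = 1
g(4) = mex{1} = 0
g(5) = mex{0,1} = 2
g(6) = mex{0} = 1
g(7) = mex{1,2} = 0
g(8) = mex{1} = 0
g(9) = mex{0} = 1
So g(9) = 1.
By the Sprague-Grundy theorem, the Grundy value of a sum of independent games is the XOR of the component values.
Combined value = 2 ⊕ 0 ⊕ 1 = 3.

3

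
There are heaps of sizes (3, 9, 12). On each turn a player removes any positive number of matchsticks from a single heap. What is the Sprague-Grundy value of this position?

6

Compute the nim-sum pairwise:
3 ⊕ 9 = 10
10 ⊕ 12 = 6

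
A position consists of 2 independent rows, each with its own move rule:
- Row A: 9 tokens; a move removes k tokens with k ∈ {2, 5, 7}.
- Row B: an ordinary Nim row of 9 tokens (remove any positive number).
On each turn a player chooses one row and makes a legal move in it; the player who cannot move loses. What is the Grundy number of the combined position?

Build the Grundy sequence for row A with g(k) = mex{g(k−s) : s ∈ {2, 5, 7}, s ≤ k}:
g(0) = mex{} = 0
g(1) = mex{} = 0
g(2) = mex{0} = 1
g(3) = mex{0} = 1
g(4) = mex{1} = 0
g(5) = mex{0,1} = 2
g(6) = mex{0} = 1
g(7) = mex{0,1,2} = 3
g(8) = mex{0,1} = 2
g(9) = mex{0,1,3} = 2
So g(9) = 2.
Row B is a plain Nim row of size 9, so its Grundy value is 9.
The value of a disjunctive sum is the nim-sum of the parts.
Combined value = 2 ⊕ 9 = 11.

11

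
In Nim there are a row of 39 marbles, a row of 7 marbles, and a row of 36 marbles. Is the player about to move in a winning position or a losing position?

Winning position

Nim-sum: 39 XOR 7 XOR 36 = 4.
The nim-sum is 4 ≠ 0, so this is an N-position: the player to move can win.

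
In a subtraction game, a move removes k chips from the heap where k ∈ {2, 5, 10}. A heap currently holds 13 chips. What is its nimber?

3

Compute g(0), g(1), … for moves {2, 5, 10}:
g(0) = mex{} = 0
g(1) = mex{} = 0
g(2) = mex{0} = 1
g(3) = mex{0} = 1
g(4) = mex{1} = 0
g(5) = mex{0,1} = 2
g(6) = mex{0} = 1
g(7) = mex{1,2} = 0
g(8) = mex{1} = 0
g(9) = mex{0} = 1
g(10) = mex{0,2} = 1
g(11) = mex{0,1} = 2
g(12) = mex{0,1} = 2
g(13) = mex{0,1,2} = 3
So g(13) = 3.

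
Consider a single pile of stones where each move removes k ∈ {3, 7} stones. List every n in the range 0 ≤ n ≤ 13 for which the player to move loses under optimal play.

0, 1, 2, 6, 10, 11, 12

Build the Grundy sequence with g(k) = mex{g(k−s) : s ∈ {3, 7}, s ≤ k}:
k:     0  1  2  3  4  5  6  7  8  9 10 11 12 13
g(k):  0  0  0  1  1  1  0  2  2  1  0  0  0  1
The P-positions (g = 0) in 0..13 are 0, 1, 2, 6, 10, 11, 12.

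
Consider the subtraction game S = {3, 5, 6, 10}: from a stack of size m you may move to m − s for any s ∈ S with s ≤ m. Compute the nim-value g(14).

4

Build the Grundy sequence with g(k) = mex{g(k−s) : s ∈ {3, 5, 6, 10}, s ≤ k}:
k:     0  1  2  3  4  5  6  7  8  9 10 11 12 13 14
g(k):  0  0  0  1  1  1  2  2  2  0  3  3  1  0  4
So g(14) = 4.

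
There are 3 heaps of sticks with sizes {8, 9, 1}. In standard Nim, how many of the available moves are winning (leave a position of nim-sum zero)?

Write each in binary and XOR column by column:
  1000  (8)
  1001  (9)
  0001  (1)
  ----
  0000  (0)
The nim-sum is already 0, so every move leaves a nonzero nim-sum — there are no winning moves.

0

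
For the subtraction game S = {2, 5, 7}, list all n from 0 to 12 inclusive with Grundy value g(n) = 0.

0, 1, 4, 10

Compute g(0), g(1), … for moves {2, 5, 7}:
k:     0  1  2  3  4  5  6  7  8  9 10 11 12
g(k):  0  0  1  1  0  2  1  3  2  2  0  3  1
The P-positions (g = 0) in 0..12 are 0, 1, 4, 10.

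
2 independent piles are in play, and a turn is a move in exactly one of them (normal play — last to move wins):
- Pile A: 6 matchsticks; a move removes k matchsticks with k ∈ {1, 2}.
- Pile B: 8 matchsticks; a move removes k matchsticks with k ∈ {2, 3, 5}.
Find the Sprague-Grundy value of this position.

0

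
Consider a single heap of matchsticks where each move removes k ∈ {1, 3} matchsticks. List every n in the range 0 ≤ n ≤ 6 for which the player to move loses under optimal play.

0, 2, 4, 6

Build the Grundy sequence with g(k) = mex{g(k−s) : s ∈ {1, 3}, s ≤ k}:
k:     0  1  2  3  4  5  6
g(k):  0  1  0  1  0  1  0
The P-positions (g = 0) in 0..6 are 0, 2, 4, 6.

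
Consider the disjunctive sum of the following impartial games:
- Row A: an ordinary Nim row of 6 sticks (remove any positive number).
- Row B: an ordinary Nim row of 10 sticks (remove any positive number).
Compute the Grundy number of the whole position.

12

Row A is a plain Nim row of size 6, so its Grundy value is 6.
Row B is a plain Nim row of size 10, so its Grundy value is 10.
The value of a disjunctive sum is the nim-sum of the parts.
Combined value = 6 XOR 10 = 12.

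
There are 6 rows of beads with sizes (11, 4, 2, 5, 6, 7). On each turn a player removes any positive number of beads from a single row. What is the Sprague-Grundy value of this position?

9

Compute the nim-sum pairwise:
11 ^ 4 = 15
15 ^ 2 = 13
13 ^ 5 = 8
8 ^ 6 = 14
14 ^ 7 = 9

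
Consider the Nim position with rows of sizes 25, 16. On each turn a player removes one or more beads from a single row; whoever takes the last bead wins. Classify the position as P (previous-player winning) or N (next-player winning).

Nim-sum: 25 XOR 16 = 9.
The nim-sum is 9 ≠ 0, so this is an N-position: the player to move can win.

N-position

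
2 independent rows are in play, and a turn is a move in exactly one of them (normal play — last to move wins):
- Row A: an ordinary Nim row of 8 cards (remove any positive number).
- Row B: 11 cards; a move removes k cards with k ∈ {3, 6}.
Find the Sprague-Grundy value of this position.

8

Row A is a plain Nim row of size 8, so its Grundy value is 8.
For row B, compute g(0), g(1), … with moves {3, 6}:
k:     0  1  2  3  4  5  6  7  8  9 10 11
g(k):  0  0  0  1  1  1  2  2  2  0  0  0
So g(11) = 0.
By the Sprague-Grundy theorem, the Grundy value of a sum of independent games is the XOR of the component values.
Combined value = 8 XOR 0 = 8.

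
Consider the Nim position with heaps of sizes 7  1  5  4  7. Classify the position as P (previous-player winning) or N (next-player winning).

P-position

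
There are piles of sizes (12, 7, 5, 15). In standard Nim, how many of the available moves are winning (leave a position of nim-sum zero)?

Compute the nim-sum pairwise:
12 XOR 7 = 11
11 XOR 5 = 14
14 XOR 15 = 1
The overall nim-sum is X = 1. A pile of size p has a winning move iff p XOR X < p (reduce it to p XOR X).
  12: 12 XOR 1 = 13 ≥ 12 — no move.
  7: 7 XOR 1 = 6 < 7 — winning move (to 6).
  5: 5 XOR 1 = 4 < 5 — winning move (to 4).
  15: 15 XOR 1 = 14 < 15 — winning move (to 14).
That gives 3 winning moves.

3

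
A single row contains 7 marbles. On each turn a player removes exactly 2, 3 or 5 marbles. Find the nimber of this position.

0

Grundy values for subtraction set {2, 3, 5}:
g(0) = mex{} = 0
g(1) = mex{} = 0
g(2) = mex{0} = 1
g(3) = mex{0} = 1
g(4) = mex{0,1} = 2
g(5) = mex{0,1} = 2
g(6) = mex{0,1,2} = 3
g(7) = mex{1,2} = 0
So g(7) = 0.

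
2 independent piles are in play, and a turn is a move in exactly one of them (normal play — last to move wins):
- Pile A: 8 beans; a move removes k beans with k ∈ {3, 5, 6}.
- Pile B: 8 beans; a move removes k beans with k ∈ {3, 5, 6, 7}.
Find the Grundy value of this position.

0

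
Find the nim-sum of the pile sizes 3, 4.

Compute the nim-sum pairwise:
3 XOR 4 = 7

7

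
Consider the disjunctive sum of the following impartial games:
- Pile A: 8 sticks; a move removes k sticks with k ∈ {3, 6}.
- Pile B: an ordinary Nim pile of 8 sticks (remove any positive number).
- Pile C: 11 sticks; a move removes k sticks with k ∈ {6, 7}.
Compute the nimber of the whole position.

11

Build the Grundy sequence for pile A with g(k) = mex{g(k−s) : s ∈ {3, 6}, s ≤ k}:
k:     0  1  2  3  4  5  6  7  8
g(k):  0  0  0  1  1  1  2  2  2
So g(8) = 2.
Pile B is a plain Nim pile of size 8, so its Grundy value is 8.
Build the Grundy sequence for pile C with g(k) = mex{g(k−s) : s ∈ {6, 7}, s ≤ k}:
k:     0  1  2  3  4  5  6  7  8  9 10 11
g(k):  0  0  0  0  0  0  1  1  1  1  1  1
So g(11) = 1.
By the Sprague-Grundy theorem, the Grundy value of a sum of independent games is the XOR of the component values.
Combined value = 2 ⊕ 8 ⊕ 1 = 11.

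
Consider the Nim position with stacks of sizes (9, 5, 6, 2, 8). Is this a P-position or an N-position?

P-position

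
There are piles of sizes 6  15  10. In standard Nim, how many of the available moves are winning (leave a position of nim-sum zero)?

Nim-sum: 6 XOR 15 XOR 10 = 3.
The overall nim-sum is X = 3. A pile of size p has a winning move iff p XOR X < p (reduce it to p XOR X).
  6: 6 XOR 3 = 5 < 6 — winning move (to 5).
  15: 15 XOR 3 = 12 < 15 — winning move (to 12).
  10: 10 XOR 3 = 9 < 10 — winning move (to 9).
That gives 3 winning moves.

3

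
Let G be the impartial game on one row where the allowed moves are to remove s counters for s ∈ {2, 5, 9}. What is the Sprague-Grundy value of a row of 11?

Compute g(0), g(1), … for moves {2, 5, 9}:
k:     0  1  2  3  4  5  6  7  8  9 10 11
g(k):  0  0  1  1  0  2  1  0  0  1  1  0
So g(11) = 0.

0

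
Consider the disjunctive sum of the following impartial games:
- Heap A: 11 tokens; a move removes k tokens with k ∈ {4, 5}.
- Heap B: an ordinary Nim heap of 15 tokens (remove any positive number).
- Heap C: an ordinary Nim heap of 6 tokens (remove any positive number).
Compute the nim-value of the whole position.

9

Grundy values for heap A (subtraction set {4, 5}):
k:     0  1  2  3  4  5  6  7  8  9 10 11
g(k):  0  0  0  0  1  1  1  1  2  0  0  0
So g(11) = 0.
Heap B is a plain Nim heap of size 15, so its Grundy value is 15.
Heap C is a plain Nim heap of size 6, so its Grundy value is 6.
The value of a disjunctive sum is the nim-sum of the parts.
Combined value = 0 XOR 15 XOR 6 = 9.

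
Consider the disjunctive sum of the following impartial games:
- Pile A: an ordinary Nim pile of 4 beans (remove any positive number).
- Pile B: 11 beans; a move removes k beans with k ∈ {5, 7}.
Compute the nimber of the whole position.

6

Pile A is a plain Nim pile of size 4, so its Grundy value is 4.
Grundy values for pile B (subtraction set {5, 7}):
k:     0  1  2  3  4  5  6  7  8  9 10 11
g(k):  0  0  0  0  0  1  1  1  1  1  2  2
So g(11) = 2.
The value of a disjunctive sum is the nim-sum of the parts.
Combined value = 4 XOR 2 = 6.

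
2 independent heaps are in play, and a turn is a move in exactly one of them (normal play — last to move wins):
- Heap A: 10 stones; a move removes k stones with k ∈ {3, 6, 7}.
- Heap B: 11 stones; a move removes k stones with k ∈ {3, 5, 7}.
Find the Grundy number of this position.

Grundy values for heap A (subtraction set {3, 6, 7}):
g(0) = mex{} = 0
g(1) = mex{} = 0
g(2) = mex{} = 0
g(3) = mex{0} = 1
g(4) = mex{0} = 1
g(5) = mex{0} = 1
g(6) = mex{0,1} = 2
g(7) = mex{0,1} = 2
g(8) = mex{0,1} = 2
g(9) = mex{0,1,2} = 3
g(10) = mex{1,2} = 0
So g(10) = 0.
For heap B, compute g(0), g(1), … with moves {3, 5, 7}:
g(0) = mex{} = 0
g(1) = mex{} = 0
g(2) = mex{} = 0
g(3) = mex{0} = 1
g(4) = mex{0} = 1
g(5) = mex{0} = 1
g(6) = mex{0,1} = 2
g(7) = mex{0,1} = 2
g(8) = mex{0,1} = 2
g(9) = mex{0,1,2} = 3
g(10) = mex{1,2} = 0
g(11) = mex{1,2} = 0
So g(11) = 0.
The value of a disjunctive sum is the nim-sum of the parts.
Combined value = 0 XOR 0 = 0.

0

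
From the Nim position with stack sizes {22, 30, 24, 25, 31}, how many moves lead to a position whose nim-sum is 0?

Nim-sum: 22 ⊕ 30 ⊕ 24 ⊕ 25 ⊕ 31 = 22.
The overall nim-sum is X = 22. A stack of size p has a winning move iff p XOR X < p (reduce it to p XOR X).
  22: 22 XOR 22 = 0 < 22 — winning move (to 0).
  30: 30 XOR 22 = 8 < 30 — winning move (to 8).
  24: 24 XOR 22 = 14 < 24 — winning move (to 14).
  25: 25 XOR 22 = 15 < 25 — winning move (to 15).
  31: 31 XOR 22 = 9 < 31 — winning move (to 9).
That gives 5 winning moves.

5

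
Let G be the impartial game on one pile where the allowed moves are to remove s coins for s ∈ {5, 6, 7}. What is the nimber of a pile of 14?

Grundy values for subtraction set {5, 6, 7}:
k:     0  1  2  3  4  5  6  7  8  9 10 11 12 13 14
g(k):  0  0  0  0  0  1  1  1  1  1  2  2  0  0  0
So g(14) = 0.

0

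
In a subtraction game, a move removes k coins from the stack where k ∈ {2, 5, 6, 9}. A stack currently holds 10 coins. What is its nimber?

1

Build the Grundy sequence with g(k) = mex{g(k−s) : s ∈ {2, 5, 6, 9}, s ≤ k}:
g(0) = mex{} = 0
g(1) = mex{} = 0
g(2) = mex{0} = 1
g(3) = mex{0} = 1
g(4) = mex{1} = 0
g(5) = mex{0,1} = 2
g(6) = mex{0} = 1
g(7) = mex{0,1,2} = 3
g(8) = mex{1} = 0
g(9) = mex{0,1,3} = 2
g(10) = mex{0,2} = 1
So g(10) = 1.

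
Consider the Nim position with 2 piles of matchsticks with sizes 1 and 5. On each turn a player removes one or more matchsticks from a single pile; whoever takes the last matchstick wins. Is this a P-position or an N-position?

Nim-sum: 1 ⊕ 5 = 4.
The nim-sum is 4 ≠ 0, so this is an N-position: the player to move can win.

N-position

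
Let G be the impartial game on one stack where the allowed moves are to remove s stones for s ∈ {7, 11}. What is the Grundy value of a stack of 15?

Grundy values for subtraction set {7, 11}:
k:     0  1  2  3  4  5  6  7  8  9 10 11 12 13 14 15
g(k):  0  0  0  0  0  0  0  1  1  1  1  1  1  1  2  2
So g(15) = 2.

2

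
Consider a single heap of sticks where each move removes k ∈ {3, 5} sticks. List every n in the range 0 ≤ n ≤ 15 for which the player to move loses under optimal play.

0, 1, 2, 8, 9, 10

Build the Grundy sequence with g(k) = mex{g(k−s) : s ∈ {3, 5}, s ≤ k}:
k:     0  1  2  3  4  5  6  7  8  9 10 11 12 13 14 15
g(k):  0  0  0  1  1  1  2  2  0  0  0  1  1  1  2  2
The P-positions (g = 0) in 0..15 are 0, 1, 2, 8, 9, 10.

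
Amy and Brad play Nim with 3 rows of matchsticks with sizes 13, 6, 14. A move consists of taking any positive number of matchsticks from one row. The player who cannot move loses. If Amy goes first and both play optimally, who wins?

Nim-sum: 13 ⊕ 6 ⊕ 14 = 5.
The nim-sum is 5 ≠ 0, so this is an N-position: the player to move can win; Amy has a winning move.

Amy wins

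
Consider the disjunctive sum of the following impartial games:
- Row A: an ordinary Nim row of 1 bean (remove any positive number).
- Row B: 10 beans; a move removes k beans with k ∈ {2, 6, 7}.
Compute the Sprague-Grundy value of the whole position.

Row A is a plain Nim row of size 1, so its Grundy value is 1.
Build the Grundy sequence for row B with g(k) = mex{g(k−s) : s ∈ {2, 6, 7}, s ≤ k}:
k:     0  1  2  3  4  5  6  7  8  9 10
g(k):  0  0  1  1  0  0  1  1  2  0  3
So g(10) = 3.
By the Sprague-Grundy theorem, the Grundy value of a sum of independent games is the XOR of the component values.
Combined value = 1 ⊕ 3 = 2.

2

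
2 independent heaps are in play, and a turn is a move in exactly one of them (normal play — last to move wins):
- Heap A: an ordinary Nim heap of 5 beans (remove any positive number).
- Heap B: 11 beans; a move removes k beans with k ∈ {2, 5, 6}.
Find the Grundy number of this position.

Heap A is a plain Nim heap of size 5, so its Grundy value is 5.
Build the Grundy sequence for heap B with g(k) = mex{g(k−s) : s ∈ {2, 5, 6}, s ≤ k}:
g(0) = mex{} = 0
g(1) = mex{} = 0
g(2) = mex{0} = 1
g(3) = mex{0} = 1
g(4) = mex{1} = 0
g(5) = mex{0,1} = 2
g(6) = mex{0} = 1
g(7) = mex{0,1,2} = 3
g(8) = mex{1} = 0
g(9) = mex{0,1,3} = 2
g(10) = mex{0,2} = 1
g(11) = mex{1,2} = 0
So g(11) = 0.
By the Sprague-Grundy theorem, the Grundy value of a sum of independent games is the XOR of the component values.
Combined value = 5 ⊕ 0 = 5.

5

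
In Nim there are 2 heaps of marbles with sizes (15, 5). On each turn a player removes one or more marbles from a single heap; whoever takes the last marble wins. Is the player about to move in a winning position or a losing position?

Winning position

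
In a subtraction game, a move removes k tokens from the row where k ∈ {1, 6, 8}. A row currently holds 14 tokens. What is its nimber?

0

Build the Grundy sequence with g(k) = mex{g(k−s) : s ∈ {1, 6, 8}, s ≤ k}:
k:     0  1  2  3  4  5  6  7  8  9 10 11 12 13 14
g(k):  0  1  0  1  0  1  2  0  1  0  1  0  1  2  0
So g(14) = 0.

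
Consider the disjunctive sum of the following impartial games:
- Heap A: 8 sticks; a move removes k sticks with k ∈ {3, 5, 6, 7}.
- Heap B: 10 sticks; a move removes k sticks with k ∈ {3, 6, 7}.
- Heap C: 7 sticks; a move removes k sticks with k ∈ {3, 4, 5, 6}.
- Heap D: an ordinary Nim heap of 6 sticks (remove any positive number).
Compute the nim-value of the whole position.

6

For heap A, compute g(0), g(1), … with moves {3, 5, 6, 7}:
k:     0  1  2  3  4  5  6  7  8
g(k):  0  0  0  1  1  1  2  2  2
So g(8) = 2.
Grundy values for heap B (subtraction set {3, 6, 7}):
g(0) = mex{} = 0
g(1) = mex{} = 0
g(2) = mex{} = 0
g(3) = mex{0} = 1
g(4) = mex{0} = 1
g(5) = mex{0} = 1
g(6) = mex{0,1} = 2
g(7) = mex{0,1} = 2
g(8) = mex{0,1} = 2
g(9) = mex{0,1,2} = 3
g(10) = mex{1,2} = 0
So g(10) = 0.
Build the Grundy sequence for heap C with g(k) = mex{g(k−s) : s ∈ {3, 4, 5, 6}, s ≤ k}:
g(0) = mex{} = 0
g(1) = mex{} = 0
g(2) = mex{} = 0
g(3) = mex{0} = 1
g(4) = mex{0} = 1
g(5) = mex{0} = 1
g(6) = mex{0,1} = 2
g(7) = mex{0,1} = 2
So g(7) = 2.
Heap D is a plain Nim heap of size 6, so its Grundy value is 6.
By the Sprague-Grundy theorem, the Grundy value of a sum of independent games is the XOR of the component values.
Combined value = 2 ⊕ 0 ⊕ 2 ⊕ 6 = 6.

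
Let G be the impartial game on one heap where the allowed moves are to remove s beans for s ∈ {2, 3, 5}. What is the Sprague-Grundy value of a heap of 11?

Compute g(0), g(1), … for moves {2, 3, 5}:
k:     0  1  2  3  4  5  6  7  8  9 10 11
g(k):  0  0  1  1  2  2  3  0  0  1  1  2
So g(11) = 2.

2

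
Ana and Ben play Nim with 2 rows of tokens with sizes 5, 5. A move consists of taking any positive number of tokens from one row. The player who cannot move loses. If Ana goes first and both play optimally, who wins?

Ben wins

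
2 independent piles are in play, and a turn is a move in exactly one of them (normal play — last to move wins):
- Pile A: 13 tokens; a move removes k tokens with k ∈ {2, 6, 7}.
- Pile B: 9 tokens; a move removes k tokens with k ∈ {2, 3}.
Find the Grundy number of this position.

Build the Grundy sequence for pile A with g(k) = mex{g(k−s) : s ∈ {2, 6, 7}, s ≤ k}:
g(0) = mex{} = 0
g(1) = mex{} = 0
g(2) = mex{0} = 1
g(3) = mex{0} = 1
g(4) = mex{1} = 0
g(5) = mex{1} = 0
g(6) = mex{0} = 1
g(7) = mex{0} = 1
g(8) = mex{0,1} = 2
g(9) = mex{1} = 0
g(10) = mex{0,1,2} = 3
g(11) = mex{0} = 1
g(12) = mex{0,1,3} = 2
g(13) = mex{1} = 0
So g(13) = 0.
Build the Grundy sequence for pile B with g(k) = mex{g(k−s) : s ∈ {2, 3}, s ≤ k}:
k:     0  1  2  3  4  5  6  7  8  9
g(k):  0  0  1  1  2  0  0  1  1  2
So g(9) = 2.
The value of a disjunctive sum is the nim-sum of the parts.
Combined value = 0 ⊕ 2 = 2.

2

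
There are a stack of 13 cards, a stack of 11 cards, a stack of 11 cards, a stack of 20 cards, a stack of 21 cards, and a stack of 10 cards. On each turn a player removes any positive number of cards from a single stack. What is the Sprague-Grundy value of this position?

Write each in binary and XOR column by column:
  01101  (13)
  01011  (11)
  01011  (11)
  10100  (20)
  10101  (21)
  01010  (10)
  -----
  00110  (6)

6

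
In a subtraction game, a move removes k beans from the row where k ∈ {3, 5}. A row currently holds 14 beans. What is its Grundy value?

2

Grundy values for subtraction set {3, 5}:
k:     0  1  2  3  4  5  6  7  8  9 10 11 12 13 14
g(k):  0  0  0  1  1  1  2  2  0  0  0  1  1  1  2
So g(14) = 2.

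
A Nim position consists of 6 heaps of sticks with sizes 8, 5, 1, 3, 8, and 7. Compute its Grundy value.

Nim-sum: 8 XOR 5 XOR 1 XOR 3 XOR 8 XOR 7 = 0.

0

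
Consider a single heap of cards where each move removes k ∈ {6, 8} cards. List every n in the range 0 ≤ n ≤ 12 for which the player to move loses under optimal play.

Build the Grundy sequence with g(k) = mex{g(k−s) : s ∈ {6, 8}, s ≤ k}:
k:     0  1  2  3  4  5  6  7  8  9 10 11 12
g(k):  0  0  0  0  0  0  1  1  1  1  1  1  2
The P-positions (g = 0) in 0..12 are 0, 1, 2, 3, 4, 5.

0, 1, 2, 3, 4, 5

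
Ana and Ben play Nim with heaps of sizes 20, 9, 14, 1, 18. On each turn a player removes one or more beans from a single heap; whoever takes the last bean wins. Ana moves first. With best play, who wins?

Ben wins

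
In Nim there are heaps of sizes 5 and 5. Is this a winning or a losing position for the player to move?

Nim-sum: 5 ^ 5 = 0.
The nim-sum is 0, so this is a P-position: the player to move is in a losing position under optimal play.

Losing position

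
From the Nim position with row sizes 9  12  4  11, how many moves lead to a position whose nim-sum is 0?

Compute the nim-sum pairwise:
9 XOR 12 = 5
5 XOR 4 = 1
1 XOR 11 = 10
The overall nim-sum is X = 10. A row of size p has a winning move iff p XOR X < p (reduce it to p XOR X).
  9: 9 XOR 10 = 3 < 9 — winning move (to 3).
  12: 12 XOR 10 = 6 < 12 — winning move (to 6).
  4: 4 XOR 10 = 14 ≥ 4 — no move.
  11: 11 XOR 10 = 1 < 11 — winning move (to 1).
That gives 3 winning moves.

3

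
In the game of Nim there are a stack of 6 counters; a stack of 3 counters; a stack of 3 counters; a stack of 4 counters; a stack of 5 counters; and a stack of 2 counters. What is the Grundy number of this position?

Compute the nim-sum pairwise:
6 ^ 3 = 5
5 ^ 3 = 6
6 ^ 4 = 2
2 ^ 5 = 7
7 ^ 2 = 5

5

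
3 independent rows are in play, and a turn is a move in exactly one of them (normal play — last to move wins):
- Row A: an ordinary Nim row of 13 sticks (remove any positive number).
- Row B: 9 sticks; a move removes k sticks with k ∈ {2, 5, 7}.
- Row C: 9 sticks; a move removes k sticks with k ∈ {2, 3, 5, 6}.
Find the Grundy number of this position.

15

Row A is a plain Nim row of size 13, so its Grundy value is 13.
For row B, compute g(0), g(1), … with moves {2, 5, 7}:
g(0) = mex{} = 0
g(1) = mex{} = 0
g(2) = mex{0} = 1
g(3) = mex{0} = 1
g(4) = mex{1} = 0
g(5) = mex{0,1} = 2
g(6) = mex{0} = 1
g(7) = mex{0,1,2} = 3
g(8) = mex{0,1} = 2
g(9) = mex{0,1,3} = 2
So g(9) = 2.
For row C, compute g(0), g(1), … with moves {2, 3, 5, 6}:
g(0) = mex{} = 0
g(1) = mex{} = 0
g(2) = mex{0} = 1
g(3) = mex{0} = 1
g(4) = mex{0,1} = 2
g(5) = mex{0,1} = 2
g(6) = mex{0,1,2} = 3
g(7) = mex{0,1,2} = 3
g(8) = mex{1,2,3} = 0
g(9) = mex{1,2,3} = 0
So g(9) = 0.
The value of a disjunctive sum is the nim-sum of the parts.
Combined value = 13 ⊕ 2 ⊕ 0 = 15.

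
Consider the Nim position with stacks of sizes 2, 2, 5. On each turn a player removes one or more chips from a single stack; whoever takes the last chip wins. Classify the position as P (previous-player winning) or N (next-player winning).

In binary:
  010  (2)
  010  (2)
  101  (5)
  ---
  101  (5)
The nim-sum is 5 ≠ 0, so this is an N-position: the player to move can win.

N-position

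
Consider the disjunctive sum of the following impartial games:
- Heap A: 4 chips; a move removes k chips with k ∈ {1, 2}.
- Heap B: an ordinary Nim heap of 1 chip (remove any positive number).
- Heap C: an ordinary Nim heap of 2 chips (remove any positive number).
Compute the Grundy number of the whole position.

2

Build the Grundy sequence for heap A with g(k) = mex{g(k−s) : s ∈ {1, 2}, s ≤ k}:
g(0) = mex{} = 0
g(1) = mex{0} = 1
g(2) = mex{0,1} = 2
g(3) = mex{1,2} = 0
g(4) = mex{0,2} = 1
So g(4) = 1.
Heap B is a plain Nim heap of size 1, so its Grundy value is 1.
Heap C is a plain Nim heap of size 2, so its Grundy value is 2.
The value of a disjunctive sum is the nim-sum of the parts.
Combined value = 1 XOR 1 XOR 2 = 2.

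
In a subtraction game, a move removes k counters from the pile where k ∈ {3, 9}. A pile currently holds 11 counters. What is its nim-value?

Grundy values for subtraction set {3, 9}:
g(0) = mex{} = 0
g(1) = mex{} = 0
g(2) = mex{} = 0
g(3) = mex{0} = 1
g(4) = mex{0} = 1
g(5) = mex{0} = 1
g(6) = mex{1} = 0
g(7) = mex{1} = 0
g(8) = mex{1} = 0
g(9) = mex{0} = 1
g(10) = mex{0} = 1
g(11) = mex{0} = 1
So g(11) = 1.

1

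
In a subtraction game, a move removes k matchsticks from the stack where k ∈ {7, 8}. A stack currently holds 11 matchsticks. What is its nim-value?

1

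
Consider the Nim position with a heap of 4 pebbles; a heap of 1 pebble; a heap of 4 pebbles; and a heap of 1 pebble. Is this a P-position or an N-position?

P-position

Bitwise XOR of the heap sizes:
  100  (4)
  001  (1)
  100  (4)
  001  (1)
  ---
  000  (0)
The nim-sum is 0, so this is a P-position: the player to move is in a losing position under optimal play.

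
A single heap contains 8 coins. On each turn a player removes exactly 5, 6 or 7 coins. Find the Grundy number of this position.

Build the Grundy sequence with g(k) = mex{g(k−s) : s ∈ {5, 6, 7}, s ≤ k}:
g(0) = mex{} = 0
g(1) = mex{} = 0
g(2) = mex{} = 0
g(3) = mex{} = 0
g(4) = mex{} = 0
g(5) = mex{0} = 1
g(6) = mex{0} = 1
g(7) = mex{0} = 1
g(8) = mex{0} = 1
So g(8) = 1.

1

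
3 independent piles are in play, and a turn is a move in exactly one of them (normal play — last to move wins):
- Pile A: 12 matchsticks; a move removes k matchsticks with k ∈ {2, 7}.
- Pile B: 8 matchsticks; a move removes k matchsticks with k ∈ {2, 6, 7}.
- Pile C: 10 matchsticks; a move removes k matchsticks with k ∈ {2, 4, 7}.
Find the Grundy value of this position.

1

Grundy values for pile A (subtraction set {2, 7}):
g(0) = mex{} = 0
g(1) = mex{} = 0
g(2) = mex{0} = 1
g(3) = mex{0} = 1
g(4) = mex{1} = 0
g(5) = mex{1} = 0
g(6) = mex{0} = 1
g(7) = mex{0} = 1
g(8) = mex{0,1} = 2
g(9) = mex{1} = 0
g(10) = mex{1,2} = 0
g(11) = mex{0} = 1
g(12) = mex{0} = 1
So g(12) = 1.
For pile B, compute g(0), g(1), … with moves {2, 6, 7}:
g(0) = mex{} = 0
g(1) = mex{} = 0
g(2) = mex{0} = 1
g(3) = mex{0} = 1
g(4) = mex{1} = 0
g(5) = mex{1} = 0
g(6) = mex{0} = 1
g(7) = mex{0} = 1
g(8) = mex{0,1} = 2
So g(8) = 2.
Grundy values for pile C (subtraction set {2, 4, 7}):
k:     0  1  2  3  4  5  6  7  8  9 10
g(k):  0  0  1  1  2  2  0  3  1  0  2
So g(10) = 2.
The value of a disjunctive sum is the nim-sum of the parts.
Combined value = 1 ⊕ 2 ⊕ 2 = 1.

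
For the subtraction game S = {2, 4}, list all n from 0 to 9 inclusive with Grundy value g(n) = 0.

0, 1, 6, 7

Grundy values for subtraction set {2, 4}:
g(0) = mex{} = 0
g(1) = mex{} = 0
g(2) = mex{0} = 1
g(3) = mex{0} = 1
g(4) = mex{0,1} = 2
g(5) = mex{0,1} = 2
g(6) = mex{1,2} = 0
g(7) = mex{1,2} = 0
g(8) = mex{0,2} = 1
g(9) = mex{0,2} = 1
The P-positions (g = 0) in 0..9 are 0, 1, 6, 7.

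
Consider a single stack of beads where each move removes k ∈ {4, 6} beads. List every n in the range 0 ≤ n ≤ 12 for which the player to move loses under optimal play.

Build the Grundy sequence with g(k) = mex{g(k−s) : s ∈ {4, 6}, s ≤ k}:
k:     0  1  2  3  4  5  6  7  8  9 10 11 12
g(k):  0  0  0  0  1  1  1  1  2  2  0  0  0
The P-positions (g = 0) in 0..12 are 0, 1, 2, 3, 10, 11, 12.

0, 1, 2, 3, 10, 11, 12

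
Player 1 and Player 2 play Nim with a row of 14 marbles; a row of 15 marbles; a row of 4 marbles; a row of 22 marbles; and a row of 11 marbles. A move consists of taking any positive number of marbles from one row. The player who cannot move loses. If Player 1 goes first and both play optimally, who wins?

Player 1 wins

Nim-sum: 14 ⊕ 15 ⊕ 4 ⊕ 22 ⊕ 11 = 24.
The nim-sum is 24 ≠ 0, so this is an N-position: the player to move can win; Player 1 has a winning move.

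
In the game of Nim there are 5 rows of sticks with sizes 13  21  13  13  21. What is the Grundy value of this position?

Nim-sum: 13 ^ 21 ^ 13 ^ 13 ^ 21 = 13.

13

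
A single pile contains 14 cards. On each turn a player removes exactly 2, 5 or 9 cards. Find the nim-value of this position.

Grundy values for subtraction set {2, 5, 9}:
k:     0  1  2  3  4  5  6  7  8  9 10 11 12 13 14
g(k):  0  0  1  1  0  2  1  0  0  1  1  0  2  1  0
So g(14) = 0.

0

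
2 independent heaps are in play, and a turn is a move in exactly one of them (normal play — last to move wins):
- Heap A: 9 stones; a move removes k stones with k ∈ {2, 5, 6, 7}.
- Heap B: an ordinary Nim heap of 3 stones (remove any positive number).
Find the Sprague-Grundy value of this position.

For heap A, compute g(0), g(1), … with moves {2, 5, 6, 7}:
k:     0  1  2  3  4  5  6  7  8  9
g(k):  0  0  1  1  0  2  1  3  2  2
So g(9) = 2.
Heap B is a plain Nim heap of size 3, so its Grundy value is 3.
By the Sprague-Grundy theorem, the Grundy value of a sum of independent games is the XOR of the component values.
Combined value = 2 XOR 3 = 1.

1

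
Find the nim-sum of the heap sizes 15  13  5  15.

8

Compute the nim-sum pairwise:
15 ^ 13 = 2
2 ^ 5 = 7
7 ^ 15 = 8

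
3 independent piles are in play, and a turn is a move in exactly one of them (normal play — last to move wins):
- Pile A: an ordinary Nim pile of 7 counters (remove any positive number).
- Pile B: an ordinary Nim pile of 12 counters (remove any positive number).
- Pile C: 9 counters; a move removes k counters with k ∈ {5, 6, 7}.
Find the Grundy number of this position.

Pile A is a plain Nim pile of size 7, so its Grundy value is 7.
Pile B is a plain Nim pile of size 12, so its Grundy value is 12.
For pile C, compute g(0), g(1), … with moves {5, 6, 7}:
k:     0  1  2  3  4  5  6  7  8  9
g(k):  0  0  0  0  0  1  1  1  1  1
So g(9) = 1.
By the Sprague-Grundy theorem, the Grundy value of a sum of independent games is the XOR of the component values.
Combined value = 7 XOR 12 XOR 1 = 10.

10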